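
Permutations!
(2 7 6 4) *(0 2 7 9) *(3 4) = [2, 1, 9, 4, 7, 5, 3, 6, 8, 0] = (0 2 9)(3 4 7 6)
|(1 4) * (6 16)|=2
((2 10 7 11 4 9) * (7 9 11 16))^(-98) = [0, 1, 10, 3, 4, 5, 6, 7, 8, 2, 9, 11, 12, 13, 14, 15, 16] = (16)(2 10 9)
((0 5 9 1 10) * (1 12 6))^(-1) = (0 10 1 6 12 9 5) = [10, 6, 2, 3, 4, 0, 12, 7, 8, 5, 1, 11, 9]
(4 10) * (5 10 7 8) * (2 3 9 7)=[0, 1, 3, 9, 2, 10, 6, 8, 5, 7, 4]=(2 3 9 7 8 5 10 4)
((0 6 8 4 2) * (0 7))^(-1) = (0 7 2 4 8 6) = [7, 1, 4, 3, 8, 5, 0, 2, 6]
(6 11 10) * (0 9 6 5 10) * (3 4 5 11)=(0 9 6 3 4 5 10 11)=[9, 1, 2, 4, 5, 10, 3, 7, 8, 6, 11, 0]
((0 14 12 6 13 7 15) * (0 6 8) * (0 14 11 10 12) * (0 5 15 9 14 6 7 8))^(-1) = (0 12 10 11)(5 14 9 7 15)(6 8 13) = [12, 1, 2, 3, 4, 14, 8, 15, 13, 7, 11, 0, 10, 6, 9, 5]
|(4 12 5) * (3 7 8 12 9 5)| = 12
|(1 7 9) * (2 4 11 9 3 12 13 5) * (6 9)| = 11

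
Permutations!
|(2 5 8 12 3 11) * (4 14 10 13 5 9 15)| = 12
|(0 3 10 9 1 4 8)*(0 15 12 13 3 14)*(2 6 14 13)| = 13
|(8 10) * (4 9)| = 2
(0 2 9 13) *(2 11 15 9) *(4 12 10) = (0 11 15 9 13)(4 12 10) = [11, 1, 2, 3, 12, 5, 6, 7, 8, 13, 4, 15, 10, 0, 14, 9]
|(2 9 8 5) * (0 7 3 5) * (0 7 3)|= |(0 3 5 2 9 8 7)|= 7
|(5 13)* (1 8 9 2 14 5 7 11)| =9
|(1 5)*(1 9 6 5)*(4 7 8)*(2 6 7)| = |(2 6 5 9 7 8 4)| = 7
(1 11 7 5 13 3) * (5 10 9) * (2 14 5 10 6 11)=(1 2 14 5 13 3)(6 11 7)(9 10)=[0, 2, 14, 1, 4, 13, 11, 6, 8, 10, 9, 7, 12, 3, 5]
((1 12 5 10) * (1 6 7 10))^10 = [0, 12, 2, 3, 4, 1, 7, 10, 8, 9, 6, 11, 5] = (1 12 5)(6 7 10)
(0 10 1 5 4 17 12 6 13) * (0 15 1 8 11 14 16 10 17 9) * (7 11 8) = (0 17 12 6 13 15 1 5 4 9)(7 11 14 16 10) = [17, 5, 2, 3, 9, 4, 13, 11, 8, 0, 7, 14, 6, 15, 16, 1, 10, 12]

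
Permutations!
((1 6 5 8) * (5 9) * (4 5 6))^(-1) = (1 8 5 4)(6 9) = [0, 8, 2, 3, 1, 4, 9, 7, 5, 6]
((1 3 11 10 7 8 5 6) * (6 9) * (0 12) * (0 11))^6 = [5, 7, 2, 8, 4, 12, 10, 3, 0, 11, 1, 6, 9] = (0 5 12 9 11 6 10 1 7 3 8)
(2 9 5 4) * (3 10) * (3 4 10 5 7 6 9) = (2 3 5 10 4)(6 9 7) = [0, 1, 3, 5, 2, 10, 9, 6, 8, 7, 4]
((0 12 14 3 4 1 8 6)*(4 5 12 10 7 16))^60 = (0 4)(1 10)(6 16)(7 8) = [4, 10, 2, 3, 0, 5, 16, 8, 7, 9, 1, 11, 12, 13, 14, 15, 6]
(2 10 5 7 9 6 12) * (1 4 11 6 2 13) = (1 4 11 6 12 13)(2 10 5 7 9) = [0, 4, 10, 3, 11, 7, 12, 9, 8, 2, 5, 6, 13, 1]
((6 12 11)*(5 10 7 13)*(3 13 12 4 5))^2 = (13)(4 10 12 6 5 7 11) = [0, 1, 2, 3, 10, 7, 5, 11, 8, 9, 12, 4, 6, 13]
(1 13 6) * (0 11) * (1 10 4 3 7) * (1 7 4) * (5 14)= (0 11)(1 13 6 10)(3 4)(5 14)= [11, 13, 2, 4, 3, 14, 10, 7, 8, 9, 1, 0, 12, 6, 5]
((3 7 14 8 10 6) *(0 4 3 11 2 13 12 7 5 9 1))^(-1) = [1, 9, 11, 4, 0, 3, 10, 12, 14, 5, 8, 6, 13, 2, 7] = (0 1 9 5 3 4)(2 11 6 10 8 14 7 12 13)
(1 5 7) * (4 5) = [0, 4, 2, 3, 5, 7, 6, 1] = (1 4 5 7)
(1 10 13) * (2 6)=(1 10 13)(2 6)=[0, 10, 6, 3, 4, 5, 2, 7, 8, 9, 13, 11, 12, 1]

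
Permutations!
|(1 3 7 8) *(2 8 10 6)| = 7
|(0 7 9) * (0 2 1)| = |(0 7 9 2 1)| = 5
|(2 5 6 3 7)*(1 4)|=10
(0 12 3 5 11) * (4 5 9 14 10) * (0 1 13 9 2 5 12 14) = [14, 13, 5, 2, 12, 11, 6, 7, 8, 0, 4, 1, 3, 9, 10] = (0 14 10 4 12 3 2 5 11 1 13 9)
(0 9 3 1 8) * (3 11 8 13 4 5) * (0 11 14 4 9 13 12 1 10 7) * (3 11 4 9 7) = [13, 12, 2, 10, 5, 11, 6, 0, 4, 14, 3, 8, 1, 7, 9] = (0 13 7)(1 12)(3 10)(4 5 11 8)(9 14)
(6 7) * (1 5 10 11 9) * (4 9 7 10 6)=(1 5 6 10 11 7 4 9)=[0, 5, 2, 3, 9, 6, 10, 4, 8, 1, 11, 7]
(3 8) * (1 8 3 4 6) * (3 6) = (1 8 4 3 6) = [0, 8, 2, 6, 3, 5, 1, 7, 4]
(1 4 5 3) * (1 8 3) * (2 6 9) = [0, 4, 6, 8, 5, 1, 9, 7, 3, 2] = (1 4 5)(2 6 9)(3 8)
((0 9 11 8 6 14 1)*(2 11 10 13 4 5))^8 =(0 8 4)(1 11 13)(2 10 14)(5 9 6) =[8, 11, 10, 3, 0, 9, 5, 7, 4, 6, 14, 13, 12, 1, 2]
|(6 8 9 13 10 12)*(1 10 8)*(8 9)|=4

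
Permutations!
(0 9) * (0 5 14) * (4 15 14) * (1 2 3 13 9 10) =(0 10 1 2 3 13 9 5 4 15 14) =[10, 2, 3, 13, 15, 4, 6, 7, 8, 5, 1, 11, 12, 9, 0, 14]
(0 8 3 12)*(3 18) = (0 8 18 3 12) = [8, 1, 2, 12, 4, 5, 6, 7, 18, 9, 10, 11, 0, 13, 14, 15, 16, 17, 3]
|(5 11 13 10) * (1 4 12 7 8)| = |(1 4 12 7 8)(5 11 13 10)| = 20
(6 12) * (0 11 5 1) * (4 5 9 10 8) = (0 11 9 10 8 4 5 1)(6 12) = [11, 0, 2, 3, 5, 1, 12, 7, 4, 10, 8, 9, 6]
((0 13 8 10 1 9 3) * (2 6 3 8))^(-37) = (0 6 13 3 2)(1 10 8 9) = [6, 10, 0, 2, 4, 5, 13, 7, 9, 1, 8, 11, 12, 3]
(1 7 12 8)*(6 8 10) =(1 7 12 10 6 8) =[0, 7, 2, 3, 4, 5, 8, 12, 1, 9, 6, 11, 10]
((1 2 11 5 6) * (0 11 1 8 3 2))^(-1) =(0 1 2 3 8 6 5 11) =[1, 2, 3, 8, 4, 11, 5, 7, 6, 9, 10, 0]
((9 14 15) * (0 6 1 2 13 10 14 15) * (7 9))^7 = (7 9 15) = [0, 1, 2, 3, 4, 5, 6, 9, 8, 15, 10, 11, 12, 13, 14, 7]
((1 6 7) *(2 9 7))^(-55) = (9) = [0, 1, 2, 3, 4, 5, 6, 7, 8, 9]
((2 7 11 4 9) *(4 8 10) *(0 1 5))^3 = (2 8 9 11 4 7 10) = [0, 1, 8, 3, 7, 5, 6, 10, 9, 11, 2, 4]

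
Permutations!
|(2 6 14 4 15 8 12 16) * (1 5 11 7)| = |(1 5 11 7)(2 6 14 4 15 8 12 16)| = 8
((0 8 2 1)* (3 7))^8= (8)= [0, 1, 2, 3, 4, 5, 6, 7, 8]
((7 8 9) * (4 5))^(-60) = [0, 1, 2, 3, 4, 5, 6, 7, 8, 9] = (9)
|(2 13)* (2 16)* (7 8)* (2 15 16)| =|(2 13)(7 8)(15 16)| =2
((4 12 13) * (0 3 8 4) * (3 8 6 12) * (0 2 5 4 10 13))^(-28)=(0 10 2 4 6)(3 12 8 13 5)=[10, 1, 4, 12, 6, 3, 0, 7, 13, 9, 2, 11, 8, 5]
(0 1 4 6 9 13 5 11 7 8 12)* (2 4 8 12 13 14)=(0 1 8 13 5 11 7 12)(2 4 6 9 14)=[1, 8, 4, 3, 6, 11, 9, 12, 13, 14, 10, 7, 0, 5, 2]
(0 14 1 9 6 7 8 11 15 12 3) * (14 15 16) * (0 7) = (0 15 12 3 7 8 11 16 14 1 9 6) = [15, 9, 2, 7, 4, 5, 0, 8, 11, 6, 10, 16, 3, 13, 1, 12, 14]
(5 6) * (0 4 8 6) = (0 4 8 6 5) = [4, 1, 2, 3, 8, 0, 5, 7, 6]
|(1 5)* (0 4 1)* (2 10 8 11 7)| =20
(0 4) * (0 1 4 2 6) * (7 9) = (0 2 6)(1 4)(7 9) = [2, 4, 6, 3, 1, 5, 0, 9, 8, 7]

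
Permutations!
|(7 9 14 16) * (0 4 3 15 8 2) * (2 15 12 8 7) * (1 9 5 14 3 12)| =|(0 4 12 8 15 7 5 14 16 2)(1 9 3)| =30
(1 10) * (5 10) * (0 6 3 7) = (0 6 3 7)(1 5 10) = [6, 5, 2, 7, 4, 10, 3, 0, 8, 9, 1]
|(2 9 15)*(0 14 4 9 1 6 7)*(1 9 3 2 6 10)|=18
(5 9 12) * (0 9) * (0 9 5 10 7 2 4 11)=[5, 1, 4, 3, 11, 9, 6, 2, 8, 12, 7, 0, 10]=(0 5 9 12 10 7 2 4 11)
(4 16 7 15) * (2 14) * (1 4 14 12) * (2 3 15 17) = [0, 4, 12, 15, 16, 5, 6, 17, 8, 9, 10, 11, 1, 13, 3, 14, 7, 2] = (1 4 16 7 17 2 12)(3 15 14)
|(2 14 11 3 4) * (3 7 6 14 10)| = 4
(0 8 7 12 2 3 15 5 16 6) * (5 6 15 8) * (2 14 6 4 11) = (0 5 16 15 4 11 2 3 8 7 12 14 6) = [5, 1, 3, 8, 11, 16, 0, 12, 7, 9, 10, 2, 14, 13, 6, 4, 15]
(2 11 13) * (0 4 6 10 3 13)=(0 4 6 10 3 13 2 11)=[4, 1, 11, 13, 6, 5, 10, 7, 8, 9, 3, 0, 12, 2]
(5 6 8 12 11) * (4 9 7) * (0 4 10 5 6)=(0 4 9 7 10 5)(6 8 12 11)=[4, 1, 2, 3, 9, 0, 8, 10, 12, 7, 5, 6, 11]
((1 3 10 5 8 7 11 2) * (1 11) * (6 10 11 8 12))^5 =[0, 7, 11, 1, 4, 12, 10, 8, 2, 9, 5, 3, 6] =(1 7 8 2 11 3)(5 12 6 10)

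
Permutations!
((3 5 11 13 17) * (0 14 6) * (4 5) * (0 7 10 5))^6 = (0 11 14 13 6 17 7 3 10 4 5) = [11, 1, 2, 10, 5, 0, 17, 3, 8, 9, 4, 14, 12, 6, 13, 15, 16, 7]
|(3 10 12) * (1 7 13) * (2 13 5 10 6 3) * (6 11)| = |(1 7 5 10 12 2 13)(3 11 6)| = 21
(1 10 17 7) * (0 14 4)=(0 14 4)(1 10 17 7)=[14, 10, 2, 3, 0, 5, 6, 1, 8, 9, 17, 11, 12, 13, 4, 15, 16, 7]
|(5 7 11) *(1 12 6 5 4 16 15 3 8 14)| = |(1 12 6 5 7 11 4 16 15 3 8 14)| = 12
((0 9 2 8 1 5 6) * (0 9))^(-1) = (1 8 2 9 6 5) = [0, 8, 9, 3, 4, 1, 5, 7, 2, 6]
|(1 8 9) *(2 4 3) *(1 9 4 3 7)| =|(9)(1 8 4 7)(2 3)| =4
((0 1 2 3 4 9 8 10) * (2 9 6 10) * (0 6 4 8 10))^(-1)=(0 6 10 9 1)(2 8 3)=[6, 0, 8, 2, 4, 5, 10, 7, 3, 1, 9]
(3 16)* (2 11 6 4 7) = (2 11 6 4 7)(3 16) = [0, 1, 11, 16, 7, 5, 4, 2, 8, 9, 10, 6, 12, 13, 14, 15, 3]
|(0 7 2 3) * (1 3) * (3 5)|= 6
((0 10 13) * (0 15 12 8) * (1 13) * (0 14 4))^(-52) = [1, 15, 2, 3, 10, 5, 6, 7, 4, 9, 13, 11, 14, 12, 0, 8] = (0 1 15 8 4 10 13 12 14)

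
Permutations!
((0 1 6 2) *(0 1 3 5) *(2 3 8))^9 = [2, 3, 6, 0, 4, 8, 5, 7, 1] = (0 2 6 5 8 1 3)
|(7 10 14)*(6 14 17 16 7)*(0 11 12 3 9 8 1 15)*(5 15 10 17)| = 30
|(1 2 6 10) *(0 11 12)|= |(0 11 12)(1 2 6 10)|= 12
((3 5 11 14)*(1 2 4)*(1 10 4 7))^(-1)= (1 7 2)(3 14 11 5)(4 10)= [0, 7, 1, 14, 10, 3, 6, 2, 8, 9, 4, 5, 12, 13, 11]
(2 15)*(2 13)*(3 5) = [0, 1, 15, 5, 4, 3, 6, 7, 8, 9, 10, 11, 12, 2, 14, 13] = (2 15 13)(3 5)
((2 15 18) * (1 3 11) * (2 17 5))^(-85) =(18)(1 11 3) =[0, 11, 2, 1, 4, 5, 6, 7, 8, 9, 10, 3, 12, 13, 14, 15, 16, 17, 18]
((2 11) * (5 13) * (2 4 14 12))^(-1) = [0, 1, 12, 3, 11, 13, 6, 7, 8, 9, 10, 2, 14, 5, 4] = (2 12 14 4 11)(5 13)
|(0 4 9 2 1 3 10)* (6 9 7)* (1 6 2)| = 9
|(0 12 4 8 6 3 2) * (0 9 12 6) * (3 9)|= 6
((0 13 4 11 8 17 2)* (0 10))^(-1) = (0 10 2 17 8 11 4 13) = [10, 1, 17, 3, 13, 5, 6, 7, 11, 9, 2, 4, 12, 0, 14, 15, 16, 8]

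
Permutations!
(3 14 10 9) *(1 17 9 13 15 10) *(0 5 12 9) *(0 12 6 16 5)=[0, 17, 2, 14, 4, 6, 16, 7, 8, 3, 13, 11, 9, 15, 1, 10, 5, 12]=(1 17 12 9 3 14)(5 6 16)(10 13 15)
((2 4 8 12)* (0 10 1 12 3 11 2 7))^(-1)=(0 7 12 1 10)(2 11 3 8 4)=[7, 10, 11, 8, 2, 5, 6, 12, 4, 9, 0, 3, 1]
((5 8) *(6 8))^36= [0, 1, 2, 3, 4, 5, 6, 7, 8]= (8)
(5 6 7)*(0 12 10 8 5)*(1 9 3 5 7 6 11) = (0 12 10 8 7)(1 9 3 5 11) = [12, 9, 2, 5, 4, 11, 6, 0, 7, 3, 8, 1, 10]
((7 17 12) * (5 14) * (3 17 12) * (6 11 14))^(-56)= (17)= [0, 1, 2, 3, 4, 5, 6, 7, 8, 9, 10, 11, 12, 13, 14, 15, 16, 17]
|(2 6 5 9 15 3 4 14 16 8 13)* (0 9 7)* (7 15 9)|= |(0 7)(2 6 5 15 3 4 14 16 8 13)|= 10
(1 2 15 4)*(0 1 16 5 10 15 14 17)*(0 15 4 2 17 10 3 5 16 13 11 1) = [0, 17, 14, 5, 13, 3, 6, 7, 8, 9, 4, 1, 12, 11, 10, 2, 16, 15] = (1 17 15 2 14 10 4 13 11)(3 5)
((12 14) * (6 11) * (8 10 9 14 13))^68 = [0, 1, 2, 3, 4, 5, 6, 7, 9, 12, 14, 11, 8, 10, 13] = (8 9 12)(10 14 13)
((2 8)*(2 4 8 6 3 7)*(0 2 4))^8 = (0 2 6 3 7 4 8) = [2, 1, 6, 7, 8, 5, 3, 4, 0]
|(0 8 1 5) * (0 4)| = |(0 8 1 5 4)| = 5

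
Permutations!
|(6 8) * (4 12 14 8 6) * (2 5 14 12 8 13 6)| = |(2 5 14 13 6)(4 8)| = 10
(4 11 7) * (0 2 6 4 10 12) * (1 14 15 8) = (0 2 6 4 11 7 10 12)(1 14 15 8) = [2, 14, 6, 3, 11, 5, 4, 10, 1, 9, 12, 7, 0, 13, 15, 8]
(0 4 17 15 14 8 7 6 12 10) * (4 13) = (0 13 4 17 15 14 8 7 6 12 10) = [13, 1, 2, 3, 17, 5, 12, 6, 7, 9, 0, 11, 10, 4, 8, 14, 16, 15]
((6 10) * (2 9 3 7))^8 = (10) = [0, 1, 2, 3, 4, 5, 6, 7, 8, 9, 10]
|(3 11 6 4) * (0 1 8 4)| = |(0 1 8 4 3 11 6)| = 7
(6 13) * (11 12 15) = (6 13)(11 12 15) = [0, 1, 2, 3, 4, 5, 13, 7, 8, 9, 10, 12, 15, 6, 14, 11]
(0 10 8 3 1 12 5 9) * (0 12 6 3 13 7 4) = (0 10 8 13 7 4)(1 6 3)(5 9 12) = [10, 6, 2, 1, 0, 9, 3, 4, 13, 12, 8, 11, 5, 7]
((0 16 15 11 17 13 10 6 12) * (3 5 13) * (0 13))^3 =(0 11 5 15 3 16 17)(6 10 13 12) =[11, 1, 2, 16, 4, 15, 10, 7, 8, 9, 13, 5, 6, 12, 14, 3, 17, 0]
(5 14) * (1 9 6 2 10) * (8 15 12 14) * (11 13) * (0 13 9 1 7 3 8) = [13, 1, 10, 8, 4, 0, 2, 3, 15, 6, 7, 9, 14, 11, 5, 12] = (0 13 11 9 6 2 10 7 3 8 15 12 14 5)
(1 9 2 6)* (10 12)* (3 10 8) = (1 9 2 6)(3 10 12 8) = [0, 9, 6, 10, 4, 5, 1, 7, 3, 2, 12, 11, 8]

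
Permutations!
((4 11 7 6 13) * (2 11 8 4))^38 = (2 6 11 13 7) = [0, 1, 6, 3, 4, 5, 11, 2, 8, 9, 10, 13, 12, 7]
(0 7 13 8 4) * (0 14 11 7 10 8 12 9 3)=(0 10 8 4 14 11 7 13 12 9 3)=[10, 1, 2, 0, 14, 5, 6, 13, 4, 3, 8, 7, 9, 12, 11]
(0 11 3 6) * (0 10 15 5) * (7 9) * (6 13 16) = (0 11 3 13 16 6 10 15 5)(7 9) = [11, 1, 2, 13, 4, 0, 10, 9, 8, 7, 15, 3, 12, 16, 14, 5, 6]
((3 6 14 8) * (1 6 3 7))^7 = (1 14 7 6 8) = [0, 14, 2, 3, 4, 5, 8, 6, 1, 9, 10, 11, 12, 13, 7]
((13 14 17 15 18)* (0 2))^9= [2, 1, 0, 3, 4, 5, 6, 7, 8, 9, 10, 11, 12, 18, 13, 17, 16, 14, 15]= (0 2)(13 18 15 17 14)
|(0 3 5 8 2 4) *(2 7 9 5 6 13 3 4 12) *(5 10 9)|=6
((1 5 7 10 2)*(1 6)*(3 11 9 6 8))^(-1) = (1 6 9 11 3 8 2 10 7 5) = [0, 6, 10, 8, 4, 1, 9, 5, 2, 11, 7, 3]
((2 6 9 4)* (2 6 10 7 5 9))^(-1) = [0, 1, 6, 3, 9, 7, 4, 10, 8, 5, 2] = (2 6 4 9 5 7 10)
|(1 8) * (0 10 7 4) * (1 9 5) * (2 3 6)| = |(0 10 7 4)(1 8 9 5)(2 3 6)| = 12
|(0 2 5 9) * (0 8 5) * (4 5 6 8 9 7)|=|(9)(0 2)(4 5 7)(6 8)|=6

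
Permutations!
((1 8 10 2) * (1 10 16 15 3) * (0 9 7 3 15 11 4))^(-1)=(0 4 11 16 8 1 3 7 9)(2 10)=[4, 3, 10, 7, 11, 5, 6, 9, 1, 0, 2, 16, 12, 13, 14, 15, 8]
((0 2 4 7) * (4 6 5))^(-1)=(0 7 4 5 6 2)=[7, 1, 0, 3, 5, 6, 2, 4]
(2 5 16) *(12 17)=(2 5 16)(12 17)=[0, 1, 5, 3, 4, 16, 6, 7, 8, 9, 10, 11, 17, 13, 14, 15, 2, 12]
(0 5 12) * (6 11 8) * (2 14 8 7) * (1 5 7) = [7, 5, 14, 3, 4, 12, 11, 2, 6, 9, 10, 1, 0, 13, 8] = (0 7 2 14 8 6 11 1 5 12)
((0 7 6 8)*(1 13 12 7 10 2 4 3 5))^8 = [12, 2, 6, 0, 8, 10, 1, 5, 13, 9, 7, 11, 3, 4] = (0 12 3)(1 2 6)(4 8 13)(5 10 7)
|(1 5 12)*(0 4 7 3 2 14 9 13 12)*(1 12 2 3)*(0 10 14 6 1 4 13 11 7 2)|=|(0 13)(1 5 10 14 9 11 7 4 2 6)|=10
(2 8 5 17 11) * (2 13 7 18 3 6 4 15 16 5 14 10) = [0, 1, 8, 6, 15, 17, 4, 18, 14, 9, 2, 13, 12, 7, 10, 16, 5, 11, 3] = (2 8 14 10)(3 6 4 15 16 5 17 11 13 7 18)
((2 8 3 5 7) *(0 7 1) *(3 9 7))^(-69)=(0 1 5 3)(2 7 9 8)=[1, 5, 7, 0, 4, 3, 6, 9, 2, 8]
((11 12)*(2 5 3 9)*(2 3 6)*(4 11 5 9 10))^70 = (2 5 11 10 9 6 12 4 3) = [0, 1, 5, 2, 3, 11, 12, 7, 8, 6, 9, 10, 4]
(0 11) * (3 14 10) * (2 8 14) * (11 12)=(0 12 11)(2 8 14 10 3)=[12, 1, 8, 2, 4, 5, 6, 7, 14, 9, 3, 0, 11, 13, 10]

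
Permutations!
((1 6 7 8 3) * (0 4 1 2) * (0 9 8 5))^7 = (0 4 1 6 7 5)(2 3 8 9) = [4, 6, 3, 8, 1, 0, 7, 5, 9, 2]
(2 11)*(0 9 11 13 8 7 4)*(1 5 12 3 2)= [9, 5, 13, 2, 0, 12, 6, 4, 7, 11, 10, 1, 3, 8]= (0 9 11 1 5 12 3 2 13 8 7 4)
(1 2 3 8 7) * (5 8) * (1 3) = [0, 2, 1, 5, 4, 8, 6, 3, 7] = (1 2)(3 5 8 7)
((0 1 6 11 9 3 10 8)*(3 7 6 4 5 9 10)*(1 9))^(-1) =[8, 5, 2, 3, 1, 4, 7, 9, 10, 0, 11, 6] =(0 8 10 11 6 7 9)(1 5 4)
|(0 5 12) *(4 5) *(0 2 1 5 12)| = 6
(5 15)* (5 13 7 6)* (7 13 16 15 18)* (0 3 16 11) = (0 3 16 15 11)(5 18 7 6) = [3, 1, 2, 16, 4, 18, 5, 6, 8, 9, 10, 0, 12, 13, 14, 11, 15, 17, 7]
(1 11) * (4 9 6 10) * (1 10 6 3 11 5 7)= (1 5 7)(3 11 10 4 9)= [0, 5, 2, 11, 9, 7, 6, 1, 8, 3, 4, 10]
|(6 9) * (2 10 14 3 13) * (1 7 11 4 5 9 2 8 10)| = 40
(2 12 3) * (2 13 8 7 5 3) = (2 12)(3 13 8 7 5) = [0, 1, 12, 13, 4, 3, 6, 5, 7, 9, 10, 11, 2, 8]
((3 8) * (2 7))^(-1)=(2 7)(3 8)=[0, 1, 7, 8, 4, 5, 6, 2, 3]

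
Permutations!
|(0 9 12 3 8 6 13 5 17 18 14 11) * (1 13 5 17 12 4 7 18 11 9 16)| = 30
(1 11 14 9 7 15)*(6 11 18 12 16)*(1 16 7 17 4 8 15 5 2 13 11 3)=(1 18 12 7 5 2 13 11 14 9 17 4 8 15 16 6 3)=[0, 18, 13, 1, 8, 2, 3, 5, 15, 17, 10, 14, 7, 11, 9, 16, 6, 4, 12]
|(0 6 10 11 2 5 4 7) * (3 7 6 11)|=9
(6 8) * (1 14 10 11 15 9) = [0, 14, 2, 3, 4, 5, 8, 7, 6, 1, 11, 15, 12, 13, 10, 9] = (1 14 10 11 15 9)(6 8)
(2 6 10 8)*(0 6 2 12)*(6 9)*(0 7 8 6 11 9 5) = [5, 1, 2, 3, 4, 0, 10, 8, 12, 11, 6, 9, 7] = (0 5)(6 10)(7 8 12)(9 11)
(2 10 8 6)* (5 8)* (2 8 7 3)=(2 10 5 7 3)(6 8)=[0, 1, 10, 2, 4, 7, 8, 3, 6, 9, 5]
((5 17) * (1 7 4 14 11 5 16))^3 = (1 14 17 7 11 16 4 5) = [0, 14, 2, 3, 5, 1, 6, 11, 8, 9, 10, 16, 12, 13, 17, 15, 4, 7]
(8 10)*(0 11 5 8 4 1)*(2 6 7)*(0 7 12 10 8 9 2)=(0 11 5 9 2 6 12 10 4 1 7)=[11, 7, 6, 3, 1, 9, 12, 0, 8, 2, 4, 5, 10]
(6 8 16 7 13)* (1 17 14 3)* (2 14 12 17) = (1 2 14 3)(6 8 16 7 13)(12 17) = [0, 2, 14, 1, 4, 5, 8, 13, 16, 9, 10, 11, 17, 6, 3, 15, 7, 12]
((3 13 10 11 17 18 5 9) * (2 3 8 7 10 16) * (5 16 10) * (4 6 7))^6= (2 18 11 13)(3 16 17 10)= [0, 1, 18, 16, 4, 5, 6, 7, 8, 9, 3, 13, 12, 2, 14, 15, 17, 10, 11]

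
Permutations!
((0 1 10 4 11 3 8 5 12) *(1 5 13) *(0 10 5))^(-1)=(1 13 8 3 11 4 10 12 5)=[0, 13, 2, 11, 10, 1, 6, 7, 3, 9, 12, 4, 5, 8]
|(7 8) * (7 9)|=3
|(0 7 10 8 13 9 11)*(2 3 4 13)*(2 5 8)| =18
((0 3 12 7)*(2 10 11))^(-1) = [7, 1, 11, 0, 4, 5, 6, 12, 8, 9, 2, 10, 3] = (0 7 12 3)(2 11 10)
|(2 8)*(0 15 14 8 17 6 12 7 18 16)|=11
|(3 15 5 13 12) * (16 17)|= 10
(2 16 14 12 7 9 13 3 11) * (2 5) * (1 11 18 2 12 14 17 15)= (1 11 5 12 7 9 13 3 18 2 16 17 15)= [0, 11, 16, 18, 4, 12, 6, 9, 8, 13, 10, 5, 7, 3, 14, 1, 17, 15, 2]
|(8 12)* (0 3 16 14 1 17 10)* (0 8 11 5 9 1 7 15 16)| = 8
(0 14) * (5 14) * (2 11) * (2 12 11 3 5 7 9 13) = [7, 1, 3, 5, 4, 14, 6, 9, 8, 13, 10, 12, 11, 2, 0] = (0 7 9 13 2 3 5 14)(11 12)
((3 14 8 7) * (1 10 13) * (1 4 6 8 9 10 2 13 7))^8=(1 13 6)(2 4 8)(3 10 14 7 9)=[0, 13, 4, 10, 8, 5, 1, 9, 2, 3, 14, 11, 12, 6, 7]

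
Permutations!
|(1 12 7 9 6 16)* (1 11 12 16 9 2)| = |(1 16 11 12 7 2)(6 9)| = 6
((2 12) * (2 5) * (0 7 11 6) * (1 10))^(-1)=(0 6 11 7)(1 10)(2 5 12)=[6, 10, 5, 3, 4, 12, 11, 0, 8, 9, 1, 7, 2]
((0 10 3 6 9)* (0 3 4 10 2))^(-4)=[0, 1, 2, 9, 4, 5, 3, 7, 8, 6, 10]=(10)(3 9 6)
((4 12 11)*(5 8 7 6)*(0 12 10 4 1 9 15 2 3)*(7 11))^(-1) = (0 3 2 15 9 1 11 8 5 6 7 12)(4 10) = [3, 11, 15, 2, 10, 6, 7, 12, 5, 1, 4, 8, 0, 13, 14, 9]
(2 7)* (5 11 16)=(2 7)(5 11 16)=[0, 1, 7, 3, 4, 11, 6, 2, 8, 9, 10, 16, 12, 13, 14, 15, 5]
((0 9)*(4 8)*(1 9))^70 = (0 1 9) = [1, 9, 2, 3, 4, 5, 6, 7, 8, 0]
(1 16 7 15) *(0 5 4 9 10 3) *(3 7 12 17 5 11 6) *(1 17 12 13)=(0 11 6 3)(1 16 13)(4 9 10 7 15 17 5)=[11, 16, 2, 0, 9, 4, 3, 15, 8, 10, 7, 6, 12, 1, 14, 17, 13, 5]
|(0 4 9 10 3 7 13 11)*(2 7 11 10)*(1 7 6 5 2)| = |(0 4 9 1 7 13 10 3 11)(2 6 5)| = 9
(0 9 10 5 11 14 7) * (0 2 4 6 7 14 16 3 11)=[9, 1, 4, 11, 6, 0, 7, 2, 8, 10, 5, 16, 12, 13, 14, 15, 3]=(0 9 10 5)(2 4 6 7)(3 11 16)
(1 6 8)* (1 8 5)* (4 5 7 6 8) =(1 8 4 5)(6 7) =[0, 8, 2, 3, 5, 1, 7, 6, 4]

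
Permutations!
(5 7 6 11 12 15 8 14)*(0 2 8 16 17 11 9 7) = (0 2 8 14 5)(6 9 7)(11 12 15 16 17) = [2, 1, 8, 3, 4, 0, 9, 6, 14, 7, 10, 12, 15, 13, 5, 16, 17, 11]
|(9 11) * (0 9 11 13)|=3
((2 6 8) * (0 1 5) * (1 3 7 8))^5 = (0 6 7 5 2 3 1 8) = [6, 8, 3, 1, 4, 2, 7, 5, 0]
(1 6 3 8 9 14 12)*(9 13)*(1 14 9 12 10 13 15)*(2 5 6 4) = (1 4 2 5 6 3 8 15)(10 13 12 14) = [0, 4, 5, 8, 2, 6, 3, 7, 15, 9, 13, 11, 14, 12, 10, 1]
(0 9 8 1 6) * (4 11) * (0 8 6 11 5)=(0 9 6 8 1 11 4 5)=[9, 11, 2, 3, 5, 0, 8, 7, 1, 6, 10, 4]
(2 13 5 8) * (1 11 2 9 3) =[0, 11, 13, 1, 4, 8, 6, 7, 9, 3, 10, 2, 12, 5] =(1 11 2 13 5 8 9 3)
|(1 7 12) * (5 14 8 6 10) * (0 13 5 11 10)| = 6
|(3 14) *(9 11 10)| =|(3 14)(9 11 10)| =6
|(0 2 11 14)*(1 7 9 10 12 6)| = 12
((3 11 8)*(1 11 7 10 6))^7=(11)=[0, 1, 2, 3, 4, 5, 6, 7, 8, 9, 10, 11]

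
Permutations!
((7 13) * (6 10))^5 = (6 10)(7 13) = [0, 1, 2, 3, 4, 5, 10, 13, 8, 9, 6, 11, 12, 7]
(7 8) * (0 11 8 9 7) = (0 11 8)(7 9) = [11, 1, 2, 3, 4, 5, 6, 9, 0, 7, 10, 8]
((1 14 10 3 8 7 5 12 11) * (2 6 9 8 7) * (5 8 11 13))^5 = (1 8)(2 14)(3 9)(5 13 12)(6 10)(7 11) = [0, 8, 14, 9, 4, 13, 10, 11, 1, 3, 6, 7, 5, 12, 2]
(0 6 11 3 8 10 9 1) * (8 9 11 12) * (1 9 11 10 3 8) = (0 6 12 1)(3 11 8) = [6, 0, 2, 11, 4, 5, 12, 7, 3, 9, 10, 8, 1]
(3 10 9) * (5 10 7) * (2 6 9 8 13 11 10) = [0, 1, 6, 7, 4, 2, 9, 5, 13, 3, 8, 10, 12, 11] = (2 6 9 3 7 5)(8 13 11 10)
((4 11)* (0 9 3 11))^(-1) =(0 4 11 3 9) =[4, 1, 2, 9, 11, 5, 6, 7, 8, 0, 10, 3]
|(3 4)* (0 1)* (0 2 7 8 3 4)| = 6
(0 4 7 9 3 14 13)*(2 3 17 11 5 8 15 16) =(0 4 7 9 17 11 5 8 15 16 2 3 14 13) =[4, 1, 3, 14, 7, 8, 6, 9, 15, 17, 10, 5, 12, 0, 13, 16, 2, 11]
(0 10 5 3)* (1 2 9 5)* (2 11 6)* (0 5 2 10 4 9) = [4, 11, 0, 5, 9, 3, 10, 7, 8, 2, 1, 6] = (0 4 9 2)(1 11 6 10)(3 5)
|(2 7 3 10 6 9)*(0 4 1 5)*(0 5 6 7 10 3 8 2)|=20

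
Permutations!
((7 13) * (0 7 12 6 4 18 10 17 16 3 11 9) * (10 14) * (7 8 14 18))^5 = [16, 1, 2, 14, 4, 5, 6, 7, 3, 17, 9, 10, 12, 13, 11, 15, 8, 0, 18] = (18)(0 16 8 3 14 11 10 9 17)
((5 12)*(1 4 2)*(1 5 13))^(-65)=(1 4 2 5 12 13)=[0, 4, 5, 3, 2, 12, 6, 7, 8, 9, 10, 11, 13, 1]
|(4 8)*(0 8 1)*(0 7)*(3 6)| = 10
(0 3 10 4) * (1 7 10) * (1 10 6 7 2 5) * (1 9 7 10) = (0 3 1 2 5 9 7 6 10 4) = [3, 2, 5, 1, 0, 9, 10, 6, 8, 7, 4]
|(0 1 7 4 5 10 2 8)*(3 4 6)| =10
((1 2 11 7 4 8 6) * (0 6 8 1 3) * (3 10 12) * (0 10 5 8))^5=(0 6 5 8)(3 12 10)=[6, 1, 2, 12, 4, 8, 5, 7, 0, 9, 3, 11, 10]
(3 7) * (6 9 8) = (3 7)(6 9 8) = [0, 1, 2, 7, 4, 5, 9, 3, 6, 8]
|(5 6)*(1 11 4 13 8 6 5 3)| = 7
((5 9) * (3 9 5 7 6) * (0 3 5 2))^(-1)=(0 2 5 6 7 9 3)=[2, 1, 5, 0, 4, 6, 7, 9, 8, 3]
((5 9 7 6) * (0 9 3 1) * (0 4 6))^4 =(0 9 7)(1 3 5 6 4) =[9, 3, 2, 5, 1, 6, 4, 0, 8, 7]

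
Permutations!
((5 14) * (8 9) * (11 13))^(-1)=(5 14)(8 9)(11 13)=[0, 1, 2, 3, 4, 14, 6, 7, 9, 8, 10, 13, 12, 11, 5]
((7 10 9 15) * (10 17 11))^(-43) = (7 15 9 10 11 17) = [0, 1, 2, 3, 4, 5, 6, 15, 8, 10, 11, 17, 12, 13, 14, 9, 16, 7]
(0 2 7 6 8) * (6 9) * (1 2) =[1, 2, 7, 3, 4, 5, 8, 9, 0, 6] =(0 1 2 7 9 6 8)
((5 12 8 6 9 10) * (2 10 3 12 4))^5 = [0, 1, 10, 3, 2, 4, 6, 7, 8, 9, 5, 11, 12] = (12)(2 10 5 4)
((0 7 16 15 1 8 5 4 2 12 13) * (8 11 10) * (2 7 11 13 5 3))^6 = (0 12 1 3 16 10 4)(2 15 8 7 11 5 13) = [12, 3, 15, 16, 0, 13, 6, 11, 7, 9, 4, 5, 1, 2, 14, 8, 10]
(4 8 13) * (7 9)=(4 8 13)(7 9)=[0, 1, 2, 3, 8, 5, 6, 9, 13, 7, 10, 11, 12, 4]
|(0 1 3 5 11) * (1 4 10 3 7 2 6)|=12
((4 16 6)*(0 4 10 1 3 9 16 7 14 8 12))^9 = [14, 16, 2, 6, 8, 5, 3, 12, 4, 10, 9, 11, 7, 13, 0, 15, 1] = (0 14)(1 16)(3 6)(4 8)(7 12)(9 10)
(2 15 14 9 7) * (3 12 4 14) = (2 15 3 12 4 14 9 7) = [0, 1, 15, 12, 14, 5, 6, 2, 8, 7, 10, 11, 4, 13, 9, 3]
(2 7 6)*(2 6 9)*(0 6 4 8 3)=(0 6 4 8 3)(2 7 9)=[6, 1, 7, 0, 8, 5, 4, 9, 3, 2]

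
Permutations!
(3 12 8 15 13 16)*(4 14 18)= (3 12 8 15 13 16)(4 14 18)= [0, 1, 2, 12, 14, 5, 6, 7, 15, 9, 10, 11, 8, 16, 18, 13, 3, 17, 4]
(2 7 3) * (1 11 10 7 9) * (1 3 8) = (1 11 10 7 8)(2 9 3) = [0, 11, 9, 2, 4, 5, 6, 8, 1, 3, 7, 10]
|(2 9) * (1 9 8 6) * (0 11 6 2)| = |(0 11 6 1 9)(2 8)| = 10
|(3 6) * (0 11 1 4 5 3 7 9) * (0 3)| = 20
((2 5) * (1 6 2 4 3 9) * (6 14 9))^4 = (1 14 9)(2 6 3 4 5) = [0, 14, 6, 4, 5, 2, 3, 7, 8, 1, 10, 11, 12, 13, 9]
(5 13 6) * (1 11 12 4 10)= (1 11 12 4 10)(5 13 6)= [0, 11, 2, 3, 10, 13, 5, 7, 8, 9, 1, 12, 4, 6]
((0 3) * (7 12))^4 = (12) = [0, 1, 2, 3, 4, 5, 6, 7, 8, 9, 10, 11, 12]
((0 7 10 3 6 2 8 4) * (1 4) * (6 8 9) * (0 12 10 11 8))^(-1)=(0 3 10 12 4 1 8 11 7)(2 6 9)=[3, 8, 6, 10, 1, 5, 9, 0, 11, 2, 12, 7, 4]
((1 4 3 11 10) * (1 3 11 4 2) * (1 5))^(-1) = (1 5 2)(3 10 11 4) = [0, 5, 1, 10, 3, 2, 6, 7, 8, 9, 11, 4]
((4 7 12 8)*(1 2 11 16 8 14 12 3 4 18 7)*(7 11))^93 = [0, 3, 4, 2, 7, 5, 6, 1, 18, 9, 10, 16, 14, 13, 12, 15, 8, 17, 11] = (1 3 2 4 7)(8 18 11 16)(12 14)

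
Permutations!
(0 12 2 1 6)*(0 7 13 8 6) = [12, 0, 1, 3, 4, 5, 7, 13, 6, 9, 10, 11, 2, 8] = (0 12 2 1)(6 7 13 8)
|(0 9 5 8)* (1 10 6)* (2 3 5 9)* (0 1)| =|(0 2 3 5 8 1 10 6)| =8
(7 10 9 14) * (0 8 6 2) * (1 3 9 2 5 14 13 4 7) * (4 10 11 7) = (0 8 6 5 14 1 3 9 13 10 2)(7 11) = [8, 3, 0, 9, 4, 14, 5, 11, 6, 13, 2, 7, 12, 10, 1]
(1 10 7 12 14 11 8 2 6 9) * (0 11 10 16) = (0 11 8 2 6 9 1 16)(7 12 14 10) = [11, 16, 6, 3, 4, 5, 9, 12, 2, 1, 7, 8, 14, 13, 10, 15, 0]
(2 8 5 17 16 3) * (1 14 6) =(1 14 6)(2 8 5 17 16 3) =[0, 14, 8, 2, 4, 17, 1, 7, 5, 9, 10, 11, 12, 13, 6, 15, 3, 16]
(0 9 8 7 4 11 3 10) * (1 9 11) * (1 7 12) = [11, 9, 2, 10, 7, 5, 6, 4, 12, 8, 0, 3, 1] = (0 11 3 10)(1 9 8 12)(4 7)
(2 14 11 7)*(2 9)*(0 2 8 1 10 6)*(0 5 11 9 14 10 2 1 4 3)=(0 1 2 10 6 5 11 7 14 9 8 4 3)=[1, 2, 10, 0, 3, 11, 5, 14, 4, 8, 6, 7, 12, 13, 9]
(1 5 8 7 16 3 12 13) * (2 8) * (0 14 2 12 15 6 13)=(0 14 2 8 7 16 3 15 6 13 1 5 12)=[14, 5, 8, 15, 4, 12, 13, 16, 7, 9, 10, 11, 0, 1, 2, 6, 3]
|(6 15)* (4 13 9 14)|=4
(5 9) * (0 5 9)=[5, 1, 2, 3, 4, 0, 6, 7, 8, 9]=(9)(0 5)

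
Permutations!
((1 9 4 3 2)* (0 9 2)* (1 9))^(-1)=[3, 0, 1, 4, 9, 5, 6, 7, 8, 2]=(0 3 4 9 2 1)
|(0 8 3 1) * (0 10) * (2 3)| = |(0 8 2 3 1 10)| = 6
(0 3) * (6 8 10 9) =(0 3)(6 8 10 9) =[3, 1, 2, 0, 4, 5, 8, 7, 10, 6, 9]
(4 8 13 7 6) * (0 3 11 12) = (0 3 11 12)(4 8 13 7 6) = [3, 1, 2, 11, 8, 5, 4, 6, 13, 9, 10, 12, 0, 7]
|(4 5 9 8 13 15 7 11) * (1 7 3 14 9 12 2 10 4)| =|(1 7 11)(2 10 4 5 12)(3 14 9 8 13 15)| =30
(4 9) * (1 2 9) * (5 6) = (1 2 9 4)(5 6) = [0, 2, 9, 3, 1, 6, 5, 7, 8, 4]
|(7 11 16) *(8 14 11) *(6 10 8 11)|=12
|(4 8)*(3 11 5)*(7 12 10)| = 6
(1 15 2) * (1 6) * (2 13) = (1 15 13 2 6) = [0, 15, 6, 3, 4, 5, 1, 7, 8, 9, 10, 11, 12, 2, 14, 13]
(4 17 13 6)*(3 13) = (3 13 6 4 17) = [0, 1, 2, 13, 17, 5, 4, 7, 8, 9, 10, 11, 12, 6, 14, 15, 16, 3]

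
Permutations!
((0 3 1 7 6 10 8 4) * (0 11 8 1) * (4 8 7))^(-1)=(0 3)(1 10 6 7 11 4)=[3, 10, 2, 0, 1, 5, 7, 11, 8, 9, 6, 4]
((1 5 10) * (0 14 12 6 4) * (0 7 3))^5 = (0 7 6 14 3 4 12)(1 10 5) = [7, 10, 2, 4, 12, 1, 14, 6, 8, 9, 5, 11, 0, 13, 3]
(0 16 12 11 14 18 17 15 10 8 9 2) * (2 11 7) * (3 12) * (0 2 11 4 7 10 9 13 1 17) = (0 16 3 12 10 8 13 1 17 15 9 4 7 11 14 18) = [16, 17, 2, 12, 7, 5, 6, 11, 13, 4, 8, 14, 10, 1, 18, 9, 3, 15, 0]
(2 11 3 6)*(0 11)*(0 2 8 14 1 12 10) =[11, 12, 2, 6, 4, 5, 8, 7, 14, 9, 0, 3, 10, 13, 1] =(0 11 3 6 8 14 1 12 10)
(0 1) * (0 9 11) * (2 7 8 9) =[1, 2, 7, 3, 4, 5, 6, 8, 9, 11, 10, 0] =(0 1 2 7 8 9 11)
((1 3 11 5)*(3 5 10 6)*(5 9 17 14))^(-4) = [0, 9, 2, 3, 4, 1, 6, 7, 8, 17, 10, 11, 12, 13, 5, 15, 16, 14] = (1 9 17 14 5)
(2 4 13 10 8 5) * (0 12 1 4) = [12, 4, 0, 3, 13, 2, 6, 7, 5, 9, 8, 11, 1, 10] = (0 12 1 4 13 10 8 5 2)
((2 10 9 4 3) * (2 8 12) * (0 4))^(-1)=[9, 1, 12, 4, 0, 5, 6, 7, 3, 10, 2, 11, 8]=(0 9 10 2 12 8 3 4)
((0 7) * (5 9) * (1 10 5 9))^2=[0, 5, 2, 3, 4, 10, 6, 7, 8, 9, 1]=(1 5 10)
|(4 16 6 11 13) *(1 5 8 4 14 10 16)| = |(1 5 8 4)(6 11 13 14 10 16)| = 12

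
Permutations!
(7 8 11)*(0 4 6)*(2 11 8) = [4, 1, 11, 3, 6, 5, 0, 2, 8, 9, 10, 7] = (0 4 6)(2 11 7)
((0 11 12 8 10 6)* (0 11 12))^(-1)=(0 11 6 10 8 12)=[11, 1, 2, 3, 4, 5, 10, 7, 12, 9, 8, 6, 0]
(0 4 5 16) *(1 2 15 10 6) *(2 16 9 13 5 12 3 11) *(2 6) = (0 4 12 3 11 6 1 16)(2 15 10)(5 9 13) = [4, 16, 15, 11, 12, 9, 1, 7, 8, 13, 2, 6, 3, 5, 14, 10, 0]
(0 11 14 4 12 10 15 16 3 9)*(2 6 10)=[11, 1, 6, 9, 12, 5, 10, 7, 8, 0, 15, 14, 2, 13, 4, 16, 3]=(0 11 14 4 12 2 6 10 15 16 3 9)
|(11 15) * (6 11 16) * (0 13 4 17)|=4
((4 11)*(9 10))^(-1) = [0, 1, 2, 3, 11, 5, 6, 7, 8, 10, 9, 4] = (4 11)(9 10)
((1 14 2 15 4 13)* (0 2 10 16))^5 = (0 1 2 14 15 10 4 16 13) = [1, 2, 14, 3, 16, 5, 6, 7, 8, 9, 4, 11, 12, 0, 15, 10, 13]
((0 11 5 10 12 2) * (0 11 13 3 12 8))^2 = (0 3 2 5 8 13 12 11 10) = [3, 1, 5, 2, 4, 8, 6, 7, 13, 9, 0, 10, 11, 12]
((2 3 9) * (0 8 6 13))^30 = (0 6)(8 13) = [6, 1, 2, 3, 4, 5, 0, 7, 13, 9, 10, 11, 12, 8]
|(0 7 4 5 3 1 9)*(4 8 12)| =|(0 7 8 12 4 5 3 1 9)| =9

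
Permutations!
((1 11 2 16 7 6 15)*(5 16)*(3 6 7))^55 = (1 15 6 3 16 5 2 11) = [0, 15, 11, 16, 4, 2, 3, 7, 8, 9, 10, 1, 12, 13, 14, 6, 5]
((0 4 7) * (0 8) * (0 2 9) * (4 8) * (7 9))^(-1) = (0 9 4 7 2 8) = [9, 1, 8, 3, 7, 5, 6, 2, 0, 4]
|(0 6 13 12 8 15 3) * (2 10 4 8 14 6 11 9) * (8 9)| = |(0 11 8 15 3)(2 10 4 9)(6 13 12 14)| = 20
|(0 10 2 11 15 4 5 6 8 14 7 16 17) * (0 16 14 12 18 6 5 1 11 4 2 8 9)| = 70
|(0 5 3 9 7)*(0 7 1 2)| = |(0 5 3 9 1 2)| = 6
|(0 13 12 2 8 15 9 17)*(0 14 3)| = |(0 13 12 2 8 15 9 17 14 3)| = 10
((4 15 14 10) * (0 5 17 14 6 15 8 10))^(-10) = [17, 1, 2, 3, 10, 14, 6, 7, 4, 9, 8, 11, 12, 13, 5, 15, 16, 0] = (0 17)(4 10 8)(5 14)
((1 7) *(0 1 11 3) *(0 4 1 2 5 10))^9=(0 2 5 10)(1 4 3 11 7)=[2, 4, 5, 11, 3, 10, 6, 1, 8, 9, 0, 7]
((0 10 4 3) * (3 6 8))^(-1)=(0 3 8 6 4 10)=[3, 1, 2, 8, 10, 5, 4, 7, 6, 9, 0]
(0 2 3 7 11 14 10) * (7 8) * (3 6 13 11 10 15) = (0 2 6 13 11 14 15 3 8 7 10) = [2, 1, 6, 8, 4, 5, 13, 10, 7, 9, 0, 14, 12, 11, 15, 3]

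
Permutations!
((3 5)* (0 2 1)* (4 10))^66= (10)= [0, 1, 2, 3, 4, 5, 6, 7, 8, 9, 10]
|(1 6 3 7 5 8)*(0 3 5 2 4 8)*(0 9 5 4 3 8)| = 30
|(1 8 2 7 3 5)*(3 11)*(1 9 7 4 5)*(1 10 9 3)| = 10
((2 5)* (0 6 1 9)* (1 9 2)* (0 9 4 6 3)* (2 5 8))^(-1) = (9)(0 3)(1 5)(2 8)(4 6) = [3, 5, 8, 0, 6, 1, 4, 7, 2, 9]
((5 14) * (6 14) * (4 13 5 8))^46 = (4 14 5)(6 13 8) = [0, 1, 2, 3, 14, 4, 13, 7, 6, 9, 10, 11, 12, 8, 5]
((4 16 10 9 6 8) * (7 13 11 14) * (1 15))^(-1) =[0, 15, 2, 3, 8, 5, 9, 14, 6, 10, 16, 13, 12, 7, 11, 1, 4] =(1 15)(4 8 6 9 10 16)(7 14 11 13)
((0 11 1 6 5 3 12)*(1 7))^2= (0 7 6 3)(1 5 12 11)= [7, 5, 2, 0, 4, 12, 3, 6, 8, 9, 10, 1, 11]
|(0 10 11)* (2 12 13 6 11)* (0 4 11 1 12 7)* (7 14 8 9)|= 28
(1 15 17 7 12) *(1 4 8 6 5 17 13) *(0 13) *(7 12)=(0 13 1 15)(4 8 6 5 17 12)=[13, 15, 2, 3, 8, 17, 5, 7, 6, 9, 10, 11, 4, 1, 14, 0, 16, 12]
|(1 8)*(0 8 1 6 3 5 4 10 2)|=|(0 8 6 3 5 4 10 2)|=8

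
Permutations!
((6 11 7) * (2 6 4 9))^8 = [0, 1, 11, 3, 2, 5, 7, 9, 8, 6, 10, 4] = (2 11 4)(6 7 9)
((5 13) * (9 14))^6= (14)= [0, 1, 2, 3, 4, 5, 6, 7, 8, 9, 10, 11, 12, 13, 14]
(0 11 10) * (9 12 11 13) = (0 13 9 12 11 10) = [13, 1, 2, 3, 4, 5, 6, 7, 8, 12, 0, 10, 11, 9]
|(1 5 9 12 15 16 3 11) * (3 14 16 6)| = 8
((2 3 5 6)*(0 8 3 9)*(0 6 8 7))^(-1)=(0 7)(2 6 9)(3 8 5)=[7, 1, 6, 8, 4, 3, 9, 0, 5, 2]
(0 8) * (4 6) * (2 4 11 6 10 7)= (0 8)(2 4 10 7)(6 11)= [8, 1, 4, 3, 10, 5, 11, 2, 0, 9, 7, 6]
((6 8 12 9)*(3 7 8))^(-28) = [0, 1, 2, 8, 4, 5, 7, 12, 9, 3, 10, 11, 6] = (3 8 9)(6 7 12)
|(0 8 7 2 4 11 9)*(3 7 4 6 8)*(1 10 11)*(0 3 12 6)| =12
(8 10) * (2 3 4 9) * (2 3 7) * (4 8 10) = (10)(2 7)(3 8 4 9) = [0, 1, 7, 8, 9, 5, 6, 2, 4, 3, 10]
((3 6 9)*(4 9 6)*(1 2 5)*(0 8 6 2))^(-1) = (0 1 5 2 6 8)(3 9 4) = [1, 5, 6, 9, 3, 2, 8, 7, 0, 4]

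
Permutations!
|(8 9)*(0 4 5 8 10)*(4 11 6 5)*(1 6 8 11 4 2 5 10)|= |(0 4 2 5 11 8 9 1 6 10)|= 10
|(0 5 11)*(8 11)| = |(0 5 8 11)| = 4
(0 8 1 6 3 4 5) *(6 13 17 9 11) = [8, 13, 2, 4, 5, 0, 3, 7, 1, 11, 10, 6, 12, 17, 14, 15, 16, 9] = (0 8 1 13 17 9 11 6 3 4 5)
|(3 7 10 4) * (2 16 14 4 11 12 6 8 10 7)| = |(2 16 14 4 3)(6 8 10 11 12)| = 5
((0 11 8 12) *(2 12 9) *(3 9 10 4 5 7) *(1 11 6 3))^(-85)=(0 12 2 9 3 6)(1 7 5 4 10 8 11)=[12, 7, 9, 6, 10, 4, 0, 5, 11, 3, 8, 1, 2]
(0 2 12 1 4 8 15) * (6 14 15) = (0 2 12 1 4 8 6 14 15) = [2, 4, 12, 3, 8, 5, 14, 7, 6, 9, 10, 11, 1, 13, 15, 0]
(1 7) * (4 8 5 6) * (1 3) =(1 7 3)(4 8 5 6) =[0, 7, 2, 1, 8, 6, 4, 3, 5]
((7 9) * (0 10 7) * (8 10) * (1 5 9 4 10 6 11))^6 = (0 9 5 1 11 6 8) = [9, 11, 2, 3, 4, 1, 8, 7, 0, 5, 10, 6]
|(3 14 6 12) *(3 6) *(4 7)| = |(3 14)(4 7)(6 12)| = 2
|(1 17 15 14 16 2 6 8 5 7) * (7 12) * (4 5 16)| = 8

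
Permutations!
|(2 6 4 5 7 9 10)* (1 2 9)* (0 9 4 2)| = |(0 9 10 4 5 7 1)(2 6)| = 14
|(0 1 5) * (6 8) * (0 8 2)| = 6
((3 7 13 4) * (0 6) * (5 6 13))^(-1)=(0 6 5 7 3 4 13)=[6, 1, 2, 4, 13, 7, 5, 3, 8, 9, 10, 11, 12, 0]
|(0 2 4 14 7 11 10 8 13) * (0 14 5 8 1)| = 11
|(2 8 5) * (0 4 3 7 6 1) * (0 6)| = 12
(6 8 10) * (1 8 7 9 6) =(1 8 10)(6 7 9) =[0, 8, 2, 3, 4, 5, 7, 9, 10, 6, 1]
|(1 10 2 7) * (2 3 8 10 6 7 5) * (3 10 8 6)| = |(10)(1 3 6 7)(2 5)| = 4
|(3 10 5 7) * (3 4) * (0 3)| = 6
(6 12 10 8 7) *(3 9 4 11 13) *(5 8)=(3 9 4 11 13)(5 8 7 6 12 10)=[0, 1, 2, 9, 11, 8, 12, 6, 7, 4, 5, 13, 10, 3]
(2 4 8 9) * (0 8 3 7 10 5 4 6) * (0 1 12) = (0 8 9 2 6 1 12)(3 7 10 5 4) = [8, 12, 6, 7, 3, 4, 1, 10, 9, 2, 5, 11, 0]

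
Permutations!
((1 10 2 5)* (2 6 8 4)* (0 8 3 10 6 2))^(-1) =(0 4 8)(1 5 2 10 3 6) =[4, 5, 10, 6, 8, 2, 1, 7, 0, 9, 3]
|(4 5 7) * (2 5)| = 4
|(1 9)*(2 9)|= |(1 2 9)|= 3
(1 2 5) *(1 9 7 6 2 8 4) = (1 8 4)(2 5 9 7 6) = [0, 8, 5, 3, 1, 9, 2, 6, 4, 7]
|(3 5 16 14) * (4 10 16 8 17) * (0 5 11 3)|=|(0 5 8 17 4 10 16 14)(3 11)|=8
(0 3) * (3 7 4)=(0 7 4 3)=[7, 1, 2, 0, 3, 5, 6, 4]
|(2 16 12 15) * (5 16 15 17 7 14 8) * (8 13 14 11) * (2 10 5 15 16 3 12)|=18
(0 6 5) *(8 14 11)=(0 6 5)(8 14 11)=[6, 1, 2, 3, 4, 0, 5, 7, 14, 9, 10, 8, 12, 13, 11]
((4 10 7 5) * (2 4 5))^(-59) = (2 4 10 7) = [0, 1, 4, 3, 10, 5, 6, 2, 8, 9, 7]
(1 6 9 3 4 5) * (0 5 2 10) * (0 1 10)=[5, 6, 0, 4, 2, 10, 9, 7, 8, 3, 1]=(0 5 10 1 6 9 3 4 2)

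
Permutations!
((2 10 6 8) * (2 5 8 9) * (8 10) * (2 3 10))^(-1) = (2 5 8)(3 9 6 10) = [0, 1, 5, 9, 4, 8, 10, 7, 2, 6, 3]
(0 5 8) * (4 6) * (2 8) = [5, 1, 8, 3, 6, 2, 4, 7, 0] = (0 5 2 8)(4 6)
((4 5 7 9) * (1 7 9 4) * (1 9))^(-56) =[0, 1, 2, 3, 4, 5, 6, 7, 8, 9] =(9)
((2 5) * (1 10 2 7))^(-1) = (1 7 5 2 10) = [0, 7, 10, 3, 4, 2, 6, 5, 8, 9, 1]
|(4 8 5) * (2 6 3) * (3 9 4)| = |(2 6 9 4 8 5 3)| = 7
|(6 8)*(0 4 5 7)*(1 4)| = |(0 1 4 5 7)(6 8)| = 10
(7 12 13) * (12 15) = (7 15 12 13) = [0, 1, 2, 3, 4, 5, 6, 15, 8, 9, 10, 11, 13, 7, 14, 12]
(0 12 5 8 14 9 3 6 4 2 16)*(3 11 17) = (0 12 5 8 14 9 11 17 3 6 4 2 16) = [12, 1, 16, 6, 2, 8, 4, 7, 14, 11, 10, 17, 5, 13, 9, 15, 0, 3]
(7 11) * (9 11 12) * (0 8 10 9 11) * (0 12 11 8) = (7 11)(8 10 9 12) = [0, 1, 2, 3, 4, 5, 6, 11, 10, 12, 9, 7, 8]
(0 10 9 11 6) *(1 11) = (0 10 9 1 11 6) = [10, 11, 2, 3, 4, 5, 0, 7, 8, 1, 9, 6]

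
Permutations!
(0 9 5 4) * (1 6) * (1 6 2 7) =(0 9 5 4)(1 2 7) =[9, 2, 7, 3, 0, 4, 6, 1, 8, 5]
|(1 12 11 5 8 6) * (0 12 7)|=8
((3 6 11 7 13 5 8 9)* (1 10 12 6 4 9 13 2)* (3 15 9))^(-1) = (1 2 7 11 6 12 10)(3 4)(5 13 8)(9 15) = [0, 2, 7, 4, 3, 13, 12, 11, 5, 15, 1, 6, 10, 8, 14, 9]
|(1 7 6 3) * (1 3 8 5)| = 5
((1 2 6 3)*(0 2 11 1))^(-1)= [3, 11, 0, 6, 4, 5, 2, 7, 8, 9, 10, 1]= (0 3 6 2)(1 11)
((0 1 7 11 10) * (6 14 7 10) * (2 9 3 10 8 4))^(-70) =(0 8 2 3)(1 4 9 10)(6 7)(11 14) =[8, 4, 3, 0, 9, 5, 7, 6, 2, 10, 1, 14, 12, 13, 11]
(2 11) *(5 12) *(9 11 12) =(2 12 5 9 11) =[0, 1, 12, 3, 4, 9, 6, 7, 8, 11, 10, 2, 5]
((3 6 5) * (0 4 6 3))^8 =(6) =[0, 1, 2, 3, 4, 5, 6]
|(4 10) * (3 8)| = |(3 8)(4 10)| = 2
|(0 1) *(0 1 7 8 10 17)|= 5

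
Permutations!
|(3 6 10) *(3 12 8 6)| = |(6 10 12 8)| = 4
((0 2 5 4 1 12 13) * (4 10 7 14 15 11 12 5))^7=(0 14 4 11 5 13 7 2 15 1 12 10)=[14, 12, 15, 3, 11, 13, 6, 2, 8, 9, 0, 5, 10, 7, 4, 1]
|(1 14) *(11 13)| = 2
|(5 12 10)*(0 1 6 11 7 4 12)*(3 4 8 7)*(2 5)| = |(0 1 6 11 3 4 12 10 2 5)(7 8)| = 10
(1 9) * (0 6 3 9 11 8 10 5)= (0 6 3 9 1 11 8 10 5)= [6, 11, 2, 9, 4, 0, 3, 7, 10, 1, 5, 8]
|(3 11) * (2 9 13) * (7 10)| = |(2 9 13)(3 11)(7 10)| = 6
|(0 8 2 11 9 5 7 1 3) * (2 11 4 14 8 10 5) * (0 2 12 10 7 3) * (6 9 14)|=24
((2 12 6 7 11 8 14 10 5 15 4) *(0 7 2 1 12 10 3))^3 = (0 8)(1 2 15 12 10 4 6 5)(3 11)(7 14) = [8, 2, 15, 11, 6, 1, 5, 14, 0, 9, 4, 3, 10, 13, 7, 12]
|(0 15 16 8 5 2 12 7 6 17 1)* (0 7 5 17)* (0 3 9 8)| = |(0 15 16)(1 7 6 3 9 8 17)(2 12 5)| = 21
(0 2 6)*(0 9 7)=(0 2 6 9 7)=[2, 1, 6, 3, 4, 5, 9, 0, 8, 7]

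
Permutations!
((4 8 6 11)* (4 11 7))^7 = (11)(4 7 6 8) = [0, 1, 2, 3, 7, 5, 8, 6, 4, 9, 10, 11]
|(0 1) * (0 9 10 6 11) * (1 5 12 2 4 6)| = |(0 5 12 2 4 6 11)(1 9 10)| = 21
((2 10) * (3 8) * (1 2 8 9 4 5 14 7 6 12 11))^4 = (1 3 14 11 8 5 12 10 4 6 2 9 7) = [0, 3, 9, 14, 6, 12, 2, 1, 5, 7, 4, 8, 10, 13, 11]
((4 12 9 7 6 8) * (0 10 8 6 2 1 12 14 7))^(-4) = (0 2 8 12 14)(1 4 9 7 10) = [2, 4, 8, 3, 9, 5, 6, 10, 12, 7, 1, 11, 14, 13, 0]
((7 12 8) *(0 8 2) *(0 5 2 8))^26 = (7 8 12) = [0, 1, 2, 3, 4, 5, 6, 8, 12, 9, 10, 11, 7]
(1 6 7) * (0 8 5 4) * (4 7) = [8, 6, 2, 3, 0, 7, 4, 1, 5] = (0 8 5 7 1 6 4)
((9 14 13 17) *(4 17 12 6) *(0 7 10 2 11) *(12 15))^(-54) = (0 7 10 2 11)(4 9 13 12)(6 17 14 15) = [7, 1, 11, 3, 9, 5, 17, 10, 8, 13, 2, 0, 4, 12, 15, 6, 16, 14]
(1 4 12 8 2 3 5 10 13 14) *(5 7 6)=(1 4 12 8 2 3 7 6 5 10 13 14)=[0, 4, 3, 7, 12, 10, 5, 6, 2, 9, 13, 11, 8, 14, 1]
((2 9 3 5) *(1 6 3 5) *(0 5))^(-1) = (0 9 2 5)(1 3 6) = [9, 3, 5, 6, 4, 0, 1, 7, 8, 2]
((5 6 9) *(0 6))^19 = [5, 1, 2, 3, 4, 9, 0, 7, 8, 6] = (0 5 9 6)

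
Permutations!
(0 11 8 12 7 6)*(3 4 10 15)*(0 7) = (0 11 8 12)(3 4 10 15)(6 7) = [11, 1, 2, 4, 10, 5, 7, 6, 12, 9, 15, 8, 0, 13, 14, 3]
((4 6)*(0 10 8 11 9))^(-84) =[10, 1, 2, 3, 4, 5, 6, 7, 11, 0, 8, 9] =(0 10 8 11 9)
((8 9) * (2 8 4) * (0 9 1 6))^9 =(0 4 8 6 9 2 1) =[4, 0, 1, 3, 8, 5, 9, 7, 6, 2]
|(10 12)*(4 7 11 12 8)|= |(4 7 11 12 10 8)|= 6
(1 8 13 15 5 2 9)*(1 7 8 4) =(1 4)(2 9 7 8 13 15 5) =[0, 4, 9, 3, 1, 2, 6, 8, 13, 7, 10, 11, 12, 15, 14, 5]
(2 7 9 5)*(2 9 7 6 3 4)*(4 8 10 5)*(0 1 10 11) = (0 1 10 5 9 4 2 6 3 8 11) = [1, 10, 6, 8, 2, 9, 3, 7, 11, 4, 5, 0]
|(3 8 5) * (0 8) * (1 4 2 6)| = |(0 8 5 3)(1 4 2 6)| = 4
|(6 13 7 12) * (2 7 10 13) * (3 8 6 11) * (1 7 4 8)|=20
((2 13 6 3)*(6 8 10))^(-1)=(2 3 6 10 8 13)=[0, 1, 3, 6, 4, 5, 10, 7, 13, 9, 8, 11, 12, 2]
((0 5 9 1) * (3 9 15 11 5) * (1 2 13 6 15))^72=(0 9 13 15 5)(1 3 2 6 11)=[9, 3, 6, 2, 4, 0, 11, 7, 8, 13, 10, 1, 12, 15, 14, 5]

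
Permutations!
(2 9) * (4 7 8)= [0, 1, 9, 3, 7, 5, 6, 8, 4, 2]= (2 9)(4 7 8)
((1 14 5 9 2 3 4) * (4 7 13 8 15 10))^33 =(1 15 7 9)(2 14 10 13)(3 5 4 8) =[0, 15, 14, 5, 8, 4, 6, 9, 3, 1, 13, 11, 12, 2, 10, 7]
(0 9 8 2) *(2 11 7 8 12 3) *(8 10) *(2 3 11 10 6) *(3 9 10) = [10, 1, 0, 9, 4, 5, 2, 6, 3, 12, 8, 7, 11] = (0 10 8 3 9 12 11 7 6 2)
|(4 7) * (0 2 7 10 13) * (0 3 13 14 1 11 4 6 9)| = 10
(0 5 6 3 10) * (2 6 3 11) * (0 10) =[5, 1, 6, 0, 4, 3, 11, 7, 8, 9, 10, 2] =(0 5 3)(2 6 11)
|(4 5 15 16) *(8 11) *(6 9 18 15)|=|(4 5 6 9 18 15 16)(8 11)|=14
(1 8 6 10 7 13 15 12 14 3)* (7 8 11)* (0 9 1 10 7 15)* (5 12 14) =(0 9 1 11 15 14 3 10 8 6 7 13)(5 12) =[9, 11, 2, 10, 4, 12, 7, 13, 6, 1, 8, 15, 5, 0, 3, 14]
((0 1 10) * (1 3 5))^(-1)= (0 10 1 5 3)= [10, 5, 2, 0, 4, 3, 6, 7, 8, 9, 1]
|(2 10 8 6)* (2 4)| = 5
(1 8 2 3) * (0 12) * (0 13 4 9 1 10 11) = (0 12 13 4 9 1 8 2 3 10 11) = [12, 8, 3, 10, 9, 5, 6, 7, 2, 1, 11, 0, 13, 4]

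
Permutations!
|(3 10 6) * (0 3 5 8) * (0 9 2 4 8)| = |(0 3 10 6 5)(2 4 8 9)| = 20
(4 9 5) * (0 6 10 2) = (0 6 10 2)(4 9 5) = [6, 1, 0, 3, 9, 4, 10, 7, 8, 5, 2]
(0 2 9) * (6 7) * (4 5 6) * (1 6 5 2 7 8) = [7, 6, 9, 3, 2, 5, 8, 4, 1, 0] = (0 7 4 2 9)(1 6 8)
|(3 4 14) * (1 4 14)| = 2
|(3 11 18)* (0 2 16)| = 3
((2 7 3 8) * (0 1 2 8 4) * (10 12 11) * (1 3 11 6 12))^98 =[4, 11, 10, 0, 3, 5, 6, 1, 8, 9, 7, 2, 12] =(12)(0 4 3)(1 11 2 10 7)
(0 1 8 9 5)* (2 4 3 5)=(0 1 8 9 2 4 3 5)=[1, 8, 4, 5, 3, 0, 6, 7, 9, 2]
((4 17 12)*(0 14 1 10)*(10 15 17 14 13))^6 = (17) = [0, 1, 2, 3, 4, 5, 6, 7, 8, 9, 10, 11, 12, 13, 14, 15, 16, 17]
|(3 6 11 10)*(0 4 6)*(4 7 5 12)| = 9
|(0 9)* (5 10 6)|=|(0 9)(5 10 6)|=6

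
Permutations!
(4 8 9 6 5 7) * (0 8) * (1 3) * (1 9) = (0 8 1 3 9 6 5 7 4) = [8, 3, 2, 9, 0, 7, 5, 4, 1, 6]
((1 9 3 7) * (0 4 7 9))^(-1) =(0 1 7 4)(3 9) =[1, 7, 2, 9, 0, 5, 6, 4, 8, 3]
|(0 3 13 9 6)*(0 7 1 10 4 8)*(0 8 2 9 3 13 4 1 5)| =|(0 13 3 4 2 9 6 7 5)(1 10)| =18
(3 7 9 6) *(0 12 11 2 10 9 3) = (0 12 11 2 10 9 6)(3 7) = [12, 1, 10, 7, 4, 5, 0, 3, 8, 6, 9, 2, 11]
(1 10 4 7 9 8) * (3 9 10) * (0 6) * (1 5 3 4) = [6, 4, 2, 9, 7, 3, 0, 10, 5, 8, 1] = (0 6)(1 4 7 10)(3 9 8 5)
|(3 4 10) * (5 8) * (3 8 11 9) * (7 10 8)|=6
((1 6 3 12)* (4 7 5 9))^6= [0, 3, 2, 1, 5, 4, 12, 9, 8, 7, 10, 11, 6]= (1 3)(4 5)(6 12)(7 9)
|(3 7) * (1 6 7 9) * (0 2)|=10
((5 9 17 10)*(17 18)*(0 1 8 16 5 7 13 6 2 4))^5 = (0 9 13 1 18 6 8 17 2 16 10 4 5 7) = [9, 18, 16, 3, 5, 7, 8, 0, 17, 13, 4, 11, 12, 1, 14, 15, 10, 2, 6]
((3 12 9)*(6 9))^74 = (3 6)(9 12) = [0, 1, 2, 6, 4, 5, 3, 7, 8, 12, 10, 11, 9]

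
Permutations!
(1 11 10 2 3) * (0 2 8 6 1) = (0 2 3)(1 11 10 8 6) = [2, 11, 3, 0, 4, 5, 1, 7, 6, 9, 8, 10]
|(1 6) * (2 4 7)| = |(1 6)(2 4 7)| = 6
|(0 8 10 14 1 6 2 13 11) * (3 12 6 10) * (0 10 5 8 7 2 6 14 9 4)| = 24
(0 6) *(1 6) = (0 1 6) = [1, 6, 2, 3, 4, 5, 0]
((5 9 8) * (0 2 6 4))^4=(5 9 8)=[0, 1, 2, 3, 4, 9, 6, 7, 5, 8]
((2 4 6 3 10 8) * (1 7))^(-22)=(2 6 10)(3 8 4)=[0, 1, 6, 8, 3, 5, 10, 7, 4, 9, 2]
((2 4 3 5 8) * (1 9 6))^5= (1 6 9)= [0, 6, 2, 3, 4, 5, 9, 7, 8, 1]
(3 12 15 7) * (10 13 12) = [0, 1, 2, 10, 4, 5, 6, 3, 8, 9, 13, 11, 15, 12, 14, 7] = (3 10 13 12 15 7)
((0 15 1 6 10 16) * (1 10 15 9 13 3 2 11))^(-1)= (0 16 10 15 6 1 11 2 3 13 9)= [16, 11, 3, 13, 4, 5, 1, 7, 8, 0, 15, 2, 12, 9, 14, 6, 10]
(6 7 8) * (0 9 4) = [9, 1, 2, 3, 0, 5, 7, 8, 6, 4] = (0 9 4)(6 7 8)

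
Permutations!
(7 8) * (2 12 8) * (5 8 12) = (12)(2 5 8 7) = [0, 1, 5, 3, 4, 8, 6, 2, 7, 9, 10, 11, 12]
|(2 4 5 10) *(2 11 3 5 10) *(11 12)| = |(2 4 10 12 11 3 5)| = 7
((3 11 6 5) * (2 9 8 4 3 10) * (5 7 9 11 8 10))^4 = (2 9 6)(3 8 4)(7 11 10) = [0, 1, 9, 8, 3, 5, 2, 11, 4, 6, 7, 10]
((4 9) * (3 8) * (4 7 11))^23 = (3 8)(4 11 7 9) = [0, 1, 2, 8, 11, 5, 6, 9, 3, 4, 10, 7]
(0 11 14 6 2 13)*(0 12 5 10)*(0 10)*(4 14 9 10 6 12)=[11, 1, 13, 3, 14, 0, 2, 7, 8, 10, 6, 9, 5, 4, 12]=(0 11 9 10 6 2 13 4 14 12 5)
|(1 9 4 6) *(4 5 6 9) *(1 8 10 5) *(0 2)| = 12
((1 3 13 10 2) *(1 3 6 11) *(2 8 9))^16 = [0, 6, 8, 9, 4, 5, 11, 7, 13, 10, 3, 1, 12, 2] = (1 6 11)(2 8 13)(3 9 10)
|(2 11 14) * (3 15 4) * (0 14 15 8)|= |(0 14 2 11 15 4 3 8)|= 8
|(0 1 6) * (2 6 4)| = |(0 1 4 2 6)| = 5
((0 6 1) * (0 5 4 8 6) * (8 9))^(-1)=(1 6 8 9 4 5)=[0, 6, 2, 3, 5, 1, 8, 7, 9, 4]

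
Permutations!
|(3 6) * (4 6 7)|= 4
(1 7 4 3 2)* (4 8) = (1 7 8 4 3 2) = [0, 7, 1, 2, 3, 5, 6, 8, 4]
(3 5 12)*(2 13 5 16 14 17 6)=(2 13 5 12 3 16 14 17 6)=[0, 1, 13, 16, 4, 12, 2, 7, 8, 9, 10, 11, 3, 5, 17, 15, 14, 6]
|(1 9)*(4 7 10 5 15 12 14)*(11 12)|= |(1 9)(4 7 10 5 15 11 12 14)|= 8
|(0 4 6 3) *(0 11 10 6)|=|(0 4)(3 11 10 6)|=4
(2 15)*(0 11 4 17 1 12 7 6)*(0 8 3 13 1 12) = [11, 0, 15, 13, 17, 5, 8, 6, 3, 9, 10, 4, 7, 1, 14, 2, 16, 12] = (0 11 4 17 12 7 6 8 3 13 1)(2 15)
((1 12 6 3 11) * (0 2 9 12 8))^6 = (0 11 12)(1 6 2)(3 9 8) = [11, 6, 1, 9, 4, 5, 2, 7, 3, 8, 10, 12, 0]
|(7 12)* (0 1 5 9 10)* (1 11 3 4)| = |(0 11 3 4 1 5 9 10)(7 12)| = 8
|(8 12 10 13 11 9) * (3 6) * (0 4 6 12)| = 10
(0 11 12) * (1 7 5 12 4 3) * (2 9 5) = (0 11 4 3 1 7 2 9 5 12) = [11, 7, 9, 1, 3, 12, 6, 2, 8, 5, 10, 4, 0]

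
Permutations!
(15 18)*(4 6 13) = [0, 1, 2, 3, 6, 5, 13, 7, 8, 9, 10, 11, 12, 4, 14, 18, 16, 17, 15] = (4 6 13)(15 18)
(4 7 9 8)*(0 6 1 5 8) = (0 6 1 5 8 4 7 9) = [6, 5, 2, 3, 7, 8, 1, 9, 4, 0]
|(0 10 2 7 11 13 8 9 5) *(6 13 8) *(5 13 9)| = 21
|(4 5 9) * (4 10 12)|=|(4 5 9 10 12)|=5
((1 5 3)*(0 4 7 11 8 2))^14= [7, 3, 4, 5, 11, 1, 6, 8, 0, 9, 10, 2]= (0 7 8)(1 3 5)(2 4 11)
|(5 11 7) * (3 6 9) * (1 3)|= 12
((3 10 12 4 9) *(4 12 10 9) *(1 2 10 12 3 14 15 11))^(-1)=(1 11 15 14 9 3 12 10 2)=[0, 11, 1, 12, 4, 5, 6, 7, 8, 3, 2, 15, 10, 13, 9, 14]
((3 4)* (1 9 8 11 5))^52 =(1 8 5 9 11) =[0, 8, 2, 3, 4, 9, 6, 7, 5, 11, 10, 1]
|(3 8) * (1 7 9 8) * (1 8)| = 6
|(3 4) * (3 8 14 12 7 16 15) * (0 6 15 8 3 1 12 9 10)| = 22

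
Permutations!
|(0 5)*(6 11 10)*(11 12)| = |(0 5)(6 12 11 10)| = 4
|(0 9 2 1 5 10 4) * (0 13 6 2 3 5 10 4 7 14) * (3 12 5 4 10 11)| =7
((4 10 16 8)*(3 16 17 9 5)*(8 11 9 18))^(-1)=(3 5 9 11 16)(4 8 18 17 10)=[0, 1, 2, 5, 8, 9, 6, 7, 18, 11, 4, 16, 12, 13, 14, 15, 3, 10, 17]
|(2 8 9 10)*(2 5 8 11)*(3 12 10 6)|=|(2 11)(3 12 10 5 8 9 6)|=14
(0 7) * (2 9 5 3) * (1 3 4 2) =(0 7)(1 3)(2 9 5 4) =[7, 3, 9, 1, 2, 4, 6, 0, 8, 5]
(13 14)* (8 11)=(8 11)(13 14)=[0, 1, 2, 3, 4, 5, 6, 7, 11, 9, 10, 8, 12, 14, 13]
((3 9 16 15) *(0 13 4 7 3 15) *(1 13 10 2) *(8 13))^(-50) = [13, 3, 7, 2, 0, 5, 6, 10, 9, 1, 4, 11, 12, 16, 14, 15, 8] = (0 13 16 8 9 1 3 2 7 10 4)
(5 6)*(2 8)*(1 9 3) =[0, 9, 8, 1, 4, 6, 5, 7, 2, 3] =(1 9 3)(2 8)(5 6)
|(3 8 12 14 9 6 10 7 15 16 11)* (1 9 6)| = 10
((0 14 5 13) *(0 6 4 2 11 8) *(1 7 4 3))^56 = [4, 5, 3, 14, 6, 11, 0, 13, 7, 9, 10, 1, 12, 8, 2] = (0 4 6)(1 5 11)(2 3 14)(7 13 8)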